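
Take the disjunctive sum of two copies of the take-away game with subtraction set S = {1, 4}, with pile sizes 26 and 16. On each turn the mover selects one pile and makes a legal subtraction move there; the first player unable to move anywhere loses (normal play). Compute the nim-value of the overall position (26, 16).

All piles use S = {1, 4}:
G(0) = 0
G(1) = mex{0} = 1
G(2) = mex{1} = 0
G(3) = mex{0} = 1
G(4) = mex{1,0} = 2
G(5) = mex{2,1} = 0
G(6) = mex{0,0} = 1
G(7) = mex{1,1} = 0
G(8) = mex{0,2} = 1
G(9) = mex{1,0} = 2
G(10) = mex{2,1} = 0
G(11) = mex{0,0} = 1
G(12) = mex{1,1} = 0
G(13) = mex{0,2} = 1
G(14) = mex{1,0} = 2
G(15) = mex{2,1} = 0
G(16) = mex{0,0} = 1
G(17) = mex{1,1} = 0
G(18) = mex{0,2} = 1
G(19) = mex{1,0} = 2
G(20) = mex{2,1} = 0
G(21) = mex{0,0} = 1
G(22) = mex{1,1} = 0
G(23) = mex{0,2} = 1
G(24) = mex{1,0} = 2
G(25) = mex{2,1} = 0
G(26) = mex{0,0} = 1
Pile A: G(26) = 1.
Pile B: G(16) = 1.
Combined Grundy value = 1 ⊕ 1 = 0.

0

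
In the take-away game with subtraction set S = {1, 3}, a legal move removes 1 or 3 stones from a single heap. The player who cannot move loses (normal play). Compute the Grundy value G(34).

0

n :  0  1  2  3  4  5  6  7  8  9 10 11 12 13 14 15 16 17 18 19 20 21 22 23 24 25 26 27 28 29 30 31 32 33 34
G :  0  1  0  1  0  1  0  1  0  1  0  1  0  1  0  1  0  1  0  1  0  1  0  1  0  1  0  1  0  1  0  1  0  1  0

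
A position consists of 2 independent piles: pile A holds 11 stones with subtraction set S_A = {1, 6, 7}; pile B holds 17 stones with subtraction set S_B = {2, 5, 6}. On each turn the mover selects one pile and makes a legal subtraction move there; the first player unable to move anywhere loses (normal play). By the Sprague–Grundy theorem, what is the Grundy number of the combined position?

2

Pile A, S = {1, 6, 7}:
G(0) = 0
G(1) = mex{0} = 1
G(2) = mex{1} = 0
G(3) = mex{0} = 1
G(4) = mex{1} = 0
G(5) = mex{0} = 1
G(6) = mex{1,0} = 2
G(7) = mex{2,1,0} = 3
G(8) = mex{3,0,1} = 2
G(9) = mex{2,1,0} = 3
G(10) = mex{3,0,1} = 2
G(11) = mex{2,1,0} = 3
G_A(11) = 3.
Pile B, S = {2, 5, 6}:
G(0) = 0
G(1) = mex{} = 0
G(2) = mex{0} = 1
G(3) = mex{0} = 1
G(4) = mex{1} = 0
G(5) = mex{1,0} = 2
G(6) = mex{0,0,0} = 1
G(7) = mex{2,1,0} = 3
G(8) = mex{1,1,1} = 0
G(9) = mex{3,0,1} = 2
G(10) = mex{0,2,0} = 1
G(11) = mex{2,1,2} = 0
G(12) = mex{1,3,1} = 0
G(13) = mex{0,0,3} = 1
G(14) = mex{0,2,0} = 1
G(15) = mex{1,1,2} = 0
G(16) = mex{1,0,1} = 2
G(17) = mex{0,0,0} = 1
G_B(17) = 1.
Combined Grundy value = 3 ⊕ 1 = 2.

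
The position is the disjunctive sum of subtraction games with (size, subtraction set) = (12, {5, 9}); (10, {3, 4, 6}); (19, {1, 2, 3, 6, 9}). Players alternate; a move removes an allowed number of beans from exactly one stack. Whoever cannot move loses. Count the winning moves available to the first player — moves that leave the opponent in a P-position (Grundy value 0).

Stack A, S = {5, 9}:
G(0) = 0
G(1) = mex{} = 0
G(2) = mex{} = 0
G(3) = mex{} = 0
G(4) = mex{} = 0
G(5) = mex{0} = 1
G(6) = mex{0} = 1
G(7) = mex{0} = 1
G(8) = mex{0} = 1
G(9) = mex{0,0} = 1
G(10) = mex{1,0} = 2
G(11) = mex{1,0} = 2
G(12) = mex{1,0} = 2
G_A(12) = 2.
Stack B, S = {3, 4, 6}:
G(0) = 0
G(1) = mex{} = 0
G(2) = mex{} = 0
G(3) = mex{0} = 1
G(4) = mex{0,0} = 1
G(5) = mex{0,0} = 1
G(6) = mex{1,0,0} = 2
G(7) = mex{1,1,0} = 2
G(8) = mex{1,1,0} = 2
G(9) = mex{2,1,1} = 0
G(10) = mex{2,2,1} = 0
G_B(10) = 0.
Stack C, S = {1, 2, 3, 6, 9}:
n :  0  1  2  3  4  5  6  7  8  9 10 11 12 13 14 15 16 17 18 19
G :  0  1  2  3  0  1  2  3  0  1  2  3  0  1  2  3  0  1  2  3
G_C(19) = 3.
Combined Grundy value = 2 ⊕ 0 ⊕ 3 = 1.
A winning move leaves total XOR = 0, i.e. changes one component's Grundy value g to g ⊕ X where X is the current total.
Stack A: need g' = 2⊕1 = 3. Options: 12−5→G=1, 12−9→G=0. Hits: 0.
Stack B: need g' = 0⊕1 = 1. Options: 10−3→G=2, 10−4→G=2, 10−6→G=1. Hits: 1.
Stack C: need g' = 3⊕1 = 2. Options: 19−1→G=2, 19−2→G=1, 19−3→G=0, 19−6→G=1, 19−9→G=2. Hits: 2.

3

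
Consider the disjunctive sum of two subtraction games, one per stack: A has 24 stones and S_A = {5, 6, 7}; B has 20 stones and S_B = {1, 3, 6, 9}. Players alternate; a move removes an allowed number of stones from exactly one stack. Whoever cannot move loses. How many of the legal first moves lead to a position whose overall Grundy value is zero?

Stack A, S = {5, 6, 7}:
G(0) = 0
G(1) = mex{} = 0
G(2) = mex{} = 0
G(3) = mex{} = 0
G(4) = mex{} = 0
G(5) = mex{0} = 1
G(6) = mex{0,0} = 1
G(7) = mex{0,0,0} = 1
G(8) = mex{0,0,0} = 1
G(9) = mex{0,0,0} = 1
G(10) = mex{1,0,0} = 2
G(11) = mex{1,1,0} = 2
G(12) = mex{1,1,1} = 0
G(13) = mex{1,1,1} = 0
G(14) = mex{1,1,1} = 0
G(15) = mex{2,1,1} = 0
G(16) = mex{2,2,1} = 0
G(17) = mex{0,2,2} = 1
G(18) = mex{0,0,2} = 1
G(19) = mex{0,0,0} = 1
G(20) = mex{0,0,0} = 1
G(21) = mex{0,0,0} = 1
G(22) = mex{1,0,0} = 2
G(23) = mex{1,1,0} = 2
G(24) = mex{1,1,1} = 0
G_A(24) = 0.
Stack B, S = {1, 3, 6, 9}:
n :  0  1  2  3  4  5  6  7  8  9 10 11 12 13 14 15 16 17 18 19 20
G :  0  1  0  1  0  1  2  3  2  3  2  3  0  1  0  1  0  1  2  3  2
G_B(20) = 2.
Combined Grundy value = 0 ⊕ 2 = 2.
A winning move leaves total XOR = 0, i.e. changes one component's Grundy value g to g ⊕ X where X is the current total.
Stack A: need g' = 0⊕2 = 2. Options: 24−5→G=1, 24−6→G=1, 24−7→G=1. Hits: 0.
Stack B: need g' = 2⊕2 = 0. Options: 20−1→G=3, 20−3→G=1, 20−6→G=0, 20−9→G=3. Hits: 1.

1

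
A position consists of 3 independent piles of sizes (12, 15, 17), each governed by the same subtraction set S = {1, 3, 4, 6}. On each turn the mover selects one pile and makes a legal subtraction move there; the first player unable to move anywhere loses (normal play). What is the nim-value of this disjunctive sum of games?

All piles use S = {1, 3, 4, 6}:
G(0) = 0
G(1) = mex{0} = 1
G(2) = mex{1} = 0
G(3) = mex{0,0} = 1
G(4) = mex{1,1,0} = 2
G(5) = mex{2,0,1} = 3
G(6) = mex{3,1,0,0} = 2
G(7) = mex{2,2,1,1} = 0
G(8) = mex{0,3,2,0} = 1
G(9) = mex{1,2,3,1} = 0
G(10) = mex{0,0,2,2} = 1
G(11) = mex{1,1,0,3} = 2
G(12) = mex{2,0,1,2} = 3
G(13) = mex{3,1,0,0} = 2
G(14) = mex{2,2,1,1} = 0
G(15) = mex{0,3,2,0} = 1
G(16) = mex{1,2,3,1} = 0
G(17) = mex{0,0,2,2} = 1
Pile A: G(12) = 3.
Pile B: G(15) = 1.
Pile C: G(17) = 1.
Combined Grundy value = 3 ⊕ 1 ⊕ 1 = 3.

3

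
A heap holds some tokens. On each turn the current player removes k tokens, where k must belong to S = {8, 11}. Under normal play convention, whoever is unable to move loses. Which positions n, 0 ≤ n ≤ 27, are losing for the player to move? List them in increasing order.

n :  0  1  2  3  4  5  6  7  8  9 10 11 12 13 14 15 16 17 18 19 20 21 22 23 24 25 26 27
G :  0  0  0  0  0  0  0  0  1  1  1  1  1  1  1  1  2  2  2  0  0  0  0  0  0  0  0  1
P-positions are exactly the n with G(n) = 0.

0, 1, 2, 3, 4, 5, 6, 7, 19, 20, 21, 22, 23, 24, 25, 26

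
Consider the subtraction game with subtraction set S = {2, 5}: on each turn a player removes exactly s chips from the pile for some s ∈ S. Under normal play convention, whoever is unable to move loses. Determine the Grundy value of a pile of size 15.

0

n :  0  1  2  3  4  5  6  7  8  9 10 11 12 13 14 15
G :  0  0  1  1  0  2  1  0  0  1  1  0  2  1  0  0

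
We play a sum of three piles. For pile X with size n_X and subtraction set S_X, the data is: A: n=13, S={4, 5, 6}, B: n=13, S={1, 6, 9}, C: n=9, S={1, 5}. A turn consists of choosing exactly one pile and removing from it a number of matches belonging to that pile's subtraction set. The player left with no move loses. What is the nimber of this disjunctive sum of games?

Pile A, S = {4, 5, 6}:
G(0) = 0
G(1) = mex{} = 0
G(2) = mex{} = 0
G(3) = mex{} = 0
G(4) = mex{0} = 1
G(5) = mex{0,0} = 1
G(6) = mex{0,0,0} = 1
G(7) = mex{0,0,0} = 1
G(8) = mex{1,0,0} = 2
G(9) = mex{1,1,0} = 2
G(10) = mex{1,1,1} = 0
G(11) = mex{1,1,1} = 0
G(12) = mex{2,1,1} = 0
G(13) = mex{2,2,1} = 0
G_A(13) = 0.
Pile B, S = {1, 6, 9}:
G(0) = 0
G(1) = mex{0} = 1
G(2) = mex{1} = 0
G(3) = mex{0} = 1
G(4) = mex{1} = 0
G(5) = mex{0} = 1
G(6) = mex{1,0} = 2
G(7) = mex{2,1} = 0
G(8) = mex{0,0} = 1
G(9) = mex{1,1,0} = 2
G(10) = mex{2,0,1} = 3
G(11) = mex{3,1,0} = 2
G(12) = mex{2,2,1} = 0
G(13) = mex{0,0,0} = 1
G_B(13) = 1.
Pile C, S = {1, 5}:
n : 0 1 2 3 4 5 6 7 8 9
G : 0 1 0 1 0 1 0 1 0 1
G_C(9) = 1.
Combined Grundy value = 0 ⊕ 1 ⊕ 1 = 0.

0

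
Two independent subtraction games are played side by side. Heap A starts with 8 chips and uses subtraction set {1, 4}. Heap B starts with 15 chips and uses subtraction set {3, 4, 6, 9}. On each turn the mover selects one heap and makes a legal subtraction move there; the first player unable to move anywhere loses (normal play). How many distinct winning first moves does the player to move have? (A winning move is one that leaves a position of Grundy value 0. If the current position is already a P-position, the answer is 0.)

Heap A, S = {1, 4}:
n : 0 1 2 3 4 5 6 7 8
G : 0 1 0 1 2 0 1 0 1
G_A(8) = 1.
Heap B, S = {3, 4, 6, 9}:
G(0) = 0
G(1) = mex{} = 0
G(2) = mex{} = 0
G(3) = mex{0} = 1
G(4) = mex{0,0} = 1
G(5) = mex{0,0} = 1
G(6) = mex{1,0,0} = 2
G(7) = mex{1,1,0} = 2
G(8) = mex{1,1,0} = 2
G(9) = mex{2,1,1,0} = 3
G(10) = mex{2,2,1,0} = 3
G(11) = mex{2,2,1,0} = 3
G(12) = mex{3,2,2,1} = 0
G(13) = mex{3,3,2,1} = 0
G(14) = mex{3,3,2,1} = 0
G(15) = mex{0,3,3,2} = 1
G_B(15) = 1.
Combined Grundy value = 1 ⊕ 1 = 0.
A winning move leaves total XOR = 0, i.e. changes one component's Grundy value g to g ⊕ X where X is the current total.
Heap A: target g' = 1⊕0 = 1, but every legal move changes the Grundy value (mex property), so 0 moves.
Heap B: target g' = 1⊕0 = 1, but every legal move changes the Grundy value (mex property), so 0 moves.

0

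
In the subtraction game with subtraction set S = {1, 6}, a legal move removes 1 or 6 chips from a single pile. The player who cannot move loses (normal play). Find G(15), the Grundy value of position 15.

n :  0  1  2  3  4  5  6  7  8  9 10 11 12 13 14 15
G :  0  1  0  1  0  1  2  0  1  0  1  0  1  2  0  1

1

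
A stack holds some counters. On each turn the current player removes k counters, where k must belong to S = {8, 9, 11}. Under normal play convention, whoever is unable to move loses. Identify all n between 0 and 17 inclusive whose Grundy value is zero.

n :  0  1  2  3  4  5  6  7  8  9 10 11 12 13 14 15 16 17
G :  0  0  0  0  0  0  0  0  1  1  1  1  1  1  1  1  2  2
P-positions are exactly the n with G(n) = 0.

0, 1, 2, 3, 4, 5, 6, 7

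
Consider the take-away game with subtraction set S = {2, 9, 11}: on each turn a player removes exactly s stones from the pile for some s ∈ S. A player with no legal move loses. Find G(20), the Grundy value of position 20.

1

G(0) = 0
G(1) = mex{} = 0
G(2) = mex{0} = 1
G(3) = mex{0} = 1
G(4) = mex{1} = 0
G(5) = mex{1} = 0
G(6) = mex{0} = 1
G(7) = mex{0} = 1
G(8) = mex{1} = 0
G(9) = mex{1,0} = 2
G(10) = mex{0,0} = 1
G(11) = mex{2,1,0} = 3
G(12) = mex{1,1,0} = 2
G(13) = mex{3,0,1} = 2
G(14) = mex{2,0,1} = 3
G(15) = mex{2,1,0} = 3
G(16) = mex{3,1,0} = 2
G(17) = mex{3,0,1} = 2
G(18) = mex{2,2,1} = 0
G(19) = mex{2,1,0} = 3
G(20) = mex{0,3,2} = 1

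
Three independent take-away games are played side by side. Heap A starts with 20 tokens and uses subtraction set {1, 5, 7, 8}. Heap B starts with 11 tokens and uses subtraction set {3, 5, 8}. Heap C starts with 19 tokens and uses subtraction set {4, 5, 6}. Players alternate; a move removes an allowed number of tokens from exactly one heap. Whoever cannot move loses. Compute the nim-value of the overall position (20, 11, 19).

3

Heap A, S = {1, 5, 7, 8}:
n :  0  1  2  3  4  5  6  7  8  9 10 11 12 13 14 15 16 17 18 19 20
G :  0  1  0  1  0  1  0  1  2  3  2  3  2  3  2  0  1  0  1  0  1
G_A(20) = 1.
Heap B, S = {3, 5, 8}:
G(0) = 0
G(1) = mex{} = 0
G(2) = mex{} = 0
G(3) = mex{0} = 1
G(4) = mex{0} = 1
G(5) = mex{0,0} = 1
G(6) = mex{1,0} = 2
G(7) = mex{1,0} = 2
G(8) = mex{1,1,0} = 2
G(9) = mex{2,1,0} = 3
G(10) = mex{2,1,0} = 3
G(11) = mex{2,2,1} = 0
G_B(11) = 0.
Heap C, S = {4, 5, 6}:
G(0) = 0
G(1) = mex{} = 0
G(2) = mex{} = 0
G(3) = mex{} = 0
G(4) = mex{0} = 1
G(5) = mex{0,0} = 1
G(6) = mex{0,0,0} = 1
G(7) = mex{0,0,0} = 1
G(8) = mex{1,0,0} = 2
G(9) = mex{1,1,0} = 2
G(10) = mex{1,1,1} = 0
G(11) = mex{1,1,1} = 0
G(12) = mex{2,1,1} = 0
G(13) = mex{2,2,1} = 0
G(14) = mex{0,2,2} = 1
G(15) = mex{0,0,2} = 1
G(16) = mex{0,0,0} = 1
G(17) = mex{0,0,0} = 1
G(18) = mex{1,0,0} = 2
G(19) = mex{1,1,0} = 2
G_C(19) = 2.
Combined Grundy value = 1 ⊕ 0 ⊕ 2 = 3.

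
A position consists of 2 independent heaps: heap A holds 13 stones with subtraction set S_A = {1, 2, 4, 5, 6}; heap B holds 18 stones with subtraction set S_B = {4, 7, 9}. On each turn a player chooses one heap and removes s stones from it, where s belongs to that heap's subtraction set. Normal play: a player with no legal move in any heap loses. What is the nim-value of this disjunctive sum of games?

Heap A, S = {1, 2, 4, 5, 6}:
G(0) = 0
G(1) = mex{0} = 1
G(2) = mex{1,0} = 2
G(3) = mex{2,1} = 0
G(4) = mex{0,2,0} = 1
G(5) = mex{1,0,1,0} = 2
G(6) = mex{2,1,2,1,0} = 3
G(7) = mex{3,2,0,2,1} = 4
G(8) = mex{4,3,1,0,2} = 5
G(9) = mex{5,4,2,1,0} = 3
G(10) = mex{3,5,3,2,1} = 0
G(11) = mex{0,3,4,3,2} = 1
G(12) = mex{1,0,5,4,3} = 2
G(13) = mex{2,1,3,5,4} = 0
G_A(13) = 0.
Heap B, S = {4, 7, 9}:
n :  0  1  2  3  4  5  6  7  8  9 10 11 12 13 14 15 16 17 18
G :  0  0  0  0  1  1  1  1  2  2  2  2  3  0  0  0  0  1  1
G_B(18) = 1.
Combined Grundy value = 0 ⊕ 1 = 1.

1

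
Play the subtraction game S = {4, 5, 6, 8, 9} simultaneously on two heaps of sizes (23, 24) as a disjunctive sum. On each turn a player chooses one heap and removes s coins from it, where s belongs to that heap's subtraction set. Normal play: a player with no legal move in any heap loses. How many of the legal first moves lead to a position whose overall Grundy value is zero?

All heaps use S = {4, 5, 6, 8, 9}:
G(0) = 0
G(1) = mex{} = 0
G(2) = mex{} = 0
G(3) = mex{} = 0
G(4) = mex{0} = 1
G(5) = mex{0,0} = 1
G(6) = mex{0,0,0} = 1
G(7) = mex{0,0,0} = 1
G(8) = mex{1,0,0,0} = 2
G(9) = mex{1,1,0,0,0} = 2
G(10) = mex{1,1,1,0,0} = 2
G(11) = mex{1,1,1,0,0} = 2
G(12) = mex{2,1,1,1,0} = 3
G(13) = mex{2,2,1,1,1} = 0
G(14) = mex{2,2,2,1,1} = 0
G(15) = mex{2,2,2,1,1} = 0
G(16) = mex{3,2,2,2,1} = 0
G(17) = mex{0,3,2,2,2} = 1
G(18) = mex{0,0,3,2,2} = 1
G(19) = mex{0,0,0,2,2} = 1
G(20) = mex{0,0,0,3,2} = 1
G(21) = mex{1,0,0,0,3} = 2
G(22) = mex{1,1,0,0,0} = 2
G(23) = mex{1,1,1,0,0} = 2
G(24) = mex{1,1,1,0,0} = 2
Heap A: G(23) = 2.
Heap B: G(24) = 2.
Combined Grundy value = 2 ⊕ 2 = 0.
A winning move leaves total XOR = 0, i.e. changes one component's Grundy value g to g ⊕ X where X is the current total.
Heap A: target g' = 2⊕0 = 2, but every legal move changes the Grundy value (mex property), so 0 moves.
Heap B: target g' = 2⊕0 = 2, but every legal move changes the Grundy value (mex property), so 0 moves.

0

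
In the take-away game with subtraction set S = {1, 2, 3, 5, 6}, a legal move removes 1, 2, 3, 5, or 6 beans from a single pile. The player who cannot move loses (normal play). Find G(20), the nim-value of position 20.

n :  0  1  2  3  4  5  6  7  8  9 10 11 12 13 14 15 16 17 18 19 20
G :  0  1  2  3  0  1  2  3  0  1  2  3  0  1  2  3  0  1  2  3  0

0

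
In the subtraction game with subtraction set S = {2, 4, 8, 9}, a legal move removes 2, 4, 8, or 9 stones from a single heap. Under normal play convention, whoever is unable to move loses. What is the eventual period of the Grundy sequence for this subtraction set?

6

G(0) = 0
G(1) = mex{} = 0
G(2) = mex{0} = 1
G(3) = mex{0} = 1
G(4) = mex{1,0} = 2
G(5) = mex{1,0} = 2
G(6) = mex{2,1} = 0
G(7) = mex{2,1} = 0
G(8) = mex{0,2,0} = 1
G(9) = mex{0,2,0,0} = 1
G(10) = mex{1,0,1,0} = 2
G(11) = mex{1,0,1,1} = 2
G(12) = mex{2,1,2,1} = 0
G(13) = mex{2,1,2,2} = 0
G(14) = mex{0,2,0,2} = 1
G(15) = mex{0,2,0,0} = 1
G(16) = mex{1,0,1,0} = 2
G(n+6) = G(n) holds for n = 0,…,8 (a full window of length max(S) = 9), so the sequence is purely periodic with period 6.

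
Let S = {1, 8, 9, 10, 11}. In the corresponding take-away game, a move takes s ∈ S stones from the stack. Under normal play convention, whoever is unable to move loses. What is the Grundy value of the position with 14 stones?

n :  0  1  2  3  4  5  6  7  8  9 10 11 12 13 14
G :  0  1  0  1  0  1  0  1  2  3  2  3  2  3  2

2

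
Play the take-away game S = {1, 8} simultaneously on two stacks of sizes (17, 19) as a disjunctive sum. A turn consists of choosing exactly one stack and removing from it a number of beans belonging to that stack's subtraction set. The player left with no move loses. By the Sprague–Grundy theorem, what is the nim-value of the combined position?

3

All stacks use S = {1, 8}:
G(0) = 0
G(1) = mex{0} = 1
G(2) = mex{1} = 0
G(3) = mex{0} = 1
G(4) = mex{1} = 0
G(5) = mex{0} = 1
G(6) = mex{1} = 0
G(7) = mex{0} = 1
G(8) = mex{1,0} = 2
G(9) = mex{2,1} = 0
G(10) = mex{0,0} = 1
G(11) = mex{1,1} = 0
G(12) = mex{0,0} = 1
G(13) = mex{1,1} = 0
G(14) = mex{0,0} = 1
G(15) = mex{1,1} = 0
G(16) = mex{0,2} = 1
G(17) = mex{1,0} = 2
G(18) = mex{2,1} = 0
G(19) = mex{0,0} = 1
Stack A: G(17) = 2.
Stack B: G(19) = 1.
Combined Grundy value = 2 ⊕ 1 = 3.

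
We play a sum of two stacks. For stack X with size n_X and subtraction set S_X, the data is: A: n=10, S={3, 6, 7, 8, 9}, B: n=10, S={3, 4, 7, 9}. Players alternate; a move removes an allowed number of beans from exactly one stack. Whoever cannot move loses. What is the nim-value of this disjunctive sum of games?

0

Stack A, S = {3, 6, 7, 8, 9}:
G(0) = 0
G(1) = mex{} = 0
G(2) = mex{} = 0
G(3) = mex{0} = 1
G(4) = mex{0} = 1
G(5) = mex{0} = 1
G(6) = mex{1,0} = 2
G(7) = mex{1,0,0} = 2
G(8) = mex{1,0,0,0} = 2
G(9) = mex{2,1,0,0,0} = 3
G(10) = mex{2,1,1,0,0} = 3
G_A(10) = 3.
Stack B, S = {3, 4, 7, 9}:
n :  0  1  2  3  4  5  6  7  8  9 10
G :  0  0  0  1  1  1  2  2  2  3  3
G_B(10) = 3.
Combined Grundy value = 3 ⊕ 3 = 0.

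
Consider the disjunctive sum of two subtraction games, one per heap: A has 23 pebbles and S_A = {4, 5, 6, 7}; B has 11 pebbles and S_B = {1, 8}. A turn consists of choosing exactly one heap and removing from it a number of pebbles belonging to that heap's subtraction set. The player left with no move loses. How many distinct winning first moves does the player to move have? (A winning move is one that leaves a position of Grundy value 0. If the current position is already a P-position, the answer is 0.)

Heap A, S = {4, 5, 6, 7}:
n :  0  1  2  3  4  5  6  7  8  9 10 11 12 13 14 15 16 17 18 19 20 21 22 23
G :  0  0  0  0  1  1  1  1  2  2  2  0  0  0  0  1  1  1  1  2  2  2  0  0
G_A(23) = 0.
Heap B, S = {1, 8}:
n :  0  1  2  3  4  5  6  7  8  9 10 11
G :  0  1  0  1  0  1  0  1  2  0  1  0
G_B(11) = 0.
Combined Grundy value = 0 ⊕ 0 = 0.
A winning move leaves total XOR = 0, i.e. changes one component's Grundy value g to g ⊕ X where X is the current total.
Heap A: target g' = 0⊕0 = 0, but every legal move changes the Grundy value (mex property), so 0 moves.
Heap B: target g' = 0⊕0 = 0, but every legal move changes the Grundy value (mex property), so 0 moves.

0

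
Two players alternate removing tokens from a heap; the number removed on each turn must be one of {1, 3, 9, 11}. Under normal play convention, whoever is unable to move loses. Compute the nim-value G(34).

0

G(0) = 0
G(1) = mex{0} = 1
G(2) = mex{1} = 0
G(3) = mex{0,0} = 1
G(4) = mex{1,1} = 0
G(5) = mex{0,0} = 1
G(6) = mex{1,1} = 0
G(7) = mex{0,0} = 1
G(8) = mex{1,1} = 0
G(9) = mex{0,0,0} = 1
G(10) = mex{1,1,1} = 0
G(11) = mex{0,0,0,0} = 1
G(12) = mex{1,1,1,1} = 0
G(13) = mex{0,0,0,0} = 1
G(14) = mex{1,1,1,1} = 0
G(15) = mex{0,0,0,0} = 1
G(16) = mex{1,1,1,1} = 0
G(17) = mex{0,0,0,0} = 1
G(18) = mex{1,1,1,1} = 0
G(19) = mex{0,0,0,0} = 1
G(20) = mex{1,1,1,1} = 0
G(21) = mex{0,0,0,0} = 1
G(22) = mex{1,1,1,1} = 0
G(23) = mex{0,0,0,0} = 1
G(24) = mex{1,1,1,1} = 0
G(25) = mex{0,0,0,0} = 1
G(26) = mex{1,1,1,1} = 0
G(27) = mex{0,0,0,0} = 1
G(28) = mex{1,1,1,1} = 0
G(29) = mex{0,0,0,0} = 1
G(30) = mex{1,1,1,1} = 0
G(31) = mex{0,0,0,0} = 1
G(32) = mex{1,1,1,1} = 0
G(33) = mex{0,0,0,0} = 1
G(34) = mex{1,1,1,1} = 0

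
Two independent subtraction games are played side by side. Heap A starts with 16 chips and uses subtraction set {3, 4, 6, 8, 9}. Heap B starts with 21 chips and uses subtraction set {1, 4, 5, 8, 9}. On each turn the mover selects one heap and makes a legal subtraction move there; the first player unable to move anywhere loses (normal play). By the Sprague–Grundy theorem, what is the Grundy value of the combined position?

Heap A, S = {3, 4, 6, 8, 9}:
G(0) = 0
G(1) = mex{} = 0
G(2) = mex{} = 0
G(3) = mex{0} = 1
G(4) = mex{0,0} = 1
G(5) = mex{0,0} = 1
G(6) = mex{1,0,0} = 2
G(7) = mex{1,1,0} = 2
G(8) = mex{1,1,0,0} = 2
G(9) = mex{2,1,1,0,0} = 3
G(10) = mex{2,2,1,0,0} = 3
G(11) = mex{2,2,1,1,0} = 3
G(12) = mex{3,2,2,1,1} = 0
G(13) = mex{3,3,2,1,1} = 0
G(14) = mex{3,3,2,2,1} = 0
G(15) = mex{0,3,3,2,2} = 1
G(16) = mex{0,0,3,2,2} = 1
G_A(16) = 1.
Heap B, S = {1, 4, 5, 8, 9}:
G(0) = 0
G(1) = mex{0} = 1
G(2) = mex{1} = 0
G(3) = mex{0} = 1
G(4) = mex{1,0} = 2
G(5) = mex{2,1,0} = 3
G(6) = mex{3,0,1} = 2
G(7) = mex{2,1,0} = 3
G(8) = mex{3,2,1,0} = 4
G(9) = mex{4,3,2,1,0} = 5
G(10) = mex{5,2,3,0,1} = 4
G(11) = mex{4,3,2,1,0} = 5
G(12) = mex{5,4,3,2,1} = 0
G(13) = mex{0,5,4,3,2} = 1
G(14) = mex{1,4,5,2,3} = 0
G(15) = mex{0,5,4,3,2} = 1
G(16) = mex{1,0,5,4,3} = 2
G(17) = mex{2,1,0,5,4} = 3
G(18) = mex{3,0,1,4,5} = 2
G(19) = mex{2,1,0,5,4} = 3
G(20) = mex{3,2,1,0,5} = 4
G(21) = mex{4,3,2,1,0} = 5
G_B(21) = 5.
Combined Grundy value = 1 ⊕ 5 = 4.

4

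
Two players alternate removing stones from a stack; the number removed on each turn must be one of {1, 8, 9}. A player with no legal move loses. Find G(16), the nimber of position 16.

n :  0  1  2  3  4  5  6  7  8  9 10 11 12 13 14 15 16
G :  0  1  0  1  0  1  0  1  2  3  2  3  2  3  2  3  0

0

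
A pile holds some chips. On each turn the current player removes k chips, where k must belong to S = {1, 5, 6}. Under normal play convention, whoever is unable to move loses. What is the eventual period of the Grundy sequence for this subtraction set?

11

G(0) = 0
G(1) = mex{0} = 1
G(2) = mex{1} = 0
G(3) = mex{0} = 1
G(4) = mex{1} = 0
G(5) = mex{0,0} = 1
G(6) = mex{1,1,0} = 2
G(7) = mex{2,0,1} = 3
G(8) = mex{3,1,0} = 2
G(9) = mex{2,0,1} = 3
G(10) = mex{3,1,0} = 2
G(11) = mex{2,2,1} = 0
G(12) = mex{0,3,2} = 1
G(13) = mex{1,2,3} = 0
G(14) = mex{0,3,2} = 1
G(15) = mex{1,2,3} = 0
G(16) = mex{0,0,2} = 1
G(17) = mex{1,1,0} = 2
G(18) = mex{2,0,1} = 3
G(19) = mex{3,1,0} = 2
G(20) = mex{2,0,1} = 3
G(21) = mex{3,1,0} = 2
G(22) = mex{2,2,1} = 0
G(23) = mex{0,3,2} = 1
G(n+11) = G(n) holds for n = 0,…,5 (a full window of length max(S) = 6), so the sequence is purely periodic with period 11.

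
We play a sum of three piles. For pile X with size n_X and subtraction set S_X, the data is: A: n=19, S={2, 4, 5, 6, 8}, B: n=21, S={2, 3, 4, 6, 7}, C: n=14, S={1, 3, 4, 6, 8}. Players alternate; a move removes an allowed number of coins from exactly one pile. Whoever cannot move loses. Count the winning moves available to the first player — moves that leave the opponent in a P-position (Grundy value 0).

2

Pile A, S = {2, 4, 5, 6, 8}:
G(0) = 0
G(1) = mex{} = 0
G(2) = mex{0} = 1
G(3) = mex{0} = 1
G(4) = mex{1,0} = 2
G(5) = mex{1,0,0} = 2
G(6) = mex{2,1,0,0} = 3
G(7) = mex{2,1,1,0} = 3
G(8) = mex{3,2,1,1,0} = 4
G(9) = mex{3,2,2,1,0} = 4
G(10) = mex{4,3,2,2,1} = 0
G(11) = mex{4,3,3,2,1} = 0
G(12) = mex{0,4,3,3,2} = 1
G(13) = mex{0,4,4,3,2} = 1
G(14) = mex{1,0,4,4,3} = 2
G(15) = mex{1,0,0,4,3} = 2
G(16) = mex{2,1,0,0,4} = 3
G(17) = mex{2,1,1,0,4} = 3
G(18) = mex{3,2,1,1,0} = 4
G(19) = mex{3,2,2,1,0} = 4
G_A(19) = 4.
Pile B, S = {2, 3, 4, 6, 7}:
n :  0  1  2  3  4  5  6  7  8  9 10 11 12 13 14 15 16 17 18 19 20 21
G :  0  0  1  1  2  2  3  3  4  0  0  1  1  2  2  3  3  4  0  0  1  1
G_B(21) = 1.
Pile C, S = {1, 3, 4, 6, 8}:
n :  0  1  2  3  4  5  6  7  8  9 10 11 12 13 14
G :  0  1  0  1  2  3  2  0  1  0  1  2  3  2  0
G_C(14) = 0.
Combined Grundy value = 4 ⊕ 1 ⊕ 0 = 5.
A winning move leaves total XOR = 0, i.e. changes one component's Grundy value g to g ⊕ X where X is the current total.
Pile A: need g' = 4⊕5 = 1. Options: 19−2→G=3, 19−4→G=2, 19−5→G=2, 19−6→G=1, 19−8→G=0. Hits: 1.
Pile B: need g' = 1⊕5 = 4. Options: 21−2→G=0, 21−3→G=0, 21−4→G=4, 21−6→G=3, 21−7→G=2. Hits: 1.
Pile C: need g' = 0⊕5 = 5. Options: 14−1→G=2, 14−3→G=2, 14−4→G=1, 14−6→G=1, 14−8→G=2. Hits: 0.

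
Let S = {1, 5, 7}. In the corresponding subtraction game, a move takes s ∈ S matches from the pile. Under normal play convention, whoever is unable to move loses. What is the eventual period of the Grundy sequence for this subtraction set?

2

n :  0  1  2  3  4  5  6  7  8  9 10 11 12 13 14
G :  0  1  0  1  0  1  0  1  0  1  0  1  0  1  0
G(n+2) = G(n) holds for n = 0,…,6 (a full window of length max(S) = 7), so the sequence is purely periodic with period 2.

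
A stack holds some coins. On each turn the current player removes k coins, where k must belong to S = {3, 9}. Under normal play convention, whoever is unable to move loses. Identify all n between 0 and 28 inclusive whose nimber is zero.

n :  0  1  2  3  4  5  6  7  8  9 10 11 12 13 14 15 16 17 18 19 20 21 22 23 24 25 26 27 28
G :  0  0  0  1  1  1  0  0  0  1  1  1  0  0  0  1  1  1  0  0  0  1  1  1  0  0  0  1  1
P-positions are exactly the n with G(n) = 0.

0, 1, 2, 6, 7, 8, 12, 13, 14, 18, 19, 20, 24, 25, 26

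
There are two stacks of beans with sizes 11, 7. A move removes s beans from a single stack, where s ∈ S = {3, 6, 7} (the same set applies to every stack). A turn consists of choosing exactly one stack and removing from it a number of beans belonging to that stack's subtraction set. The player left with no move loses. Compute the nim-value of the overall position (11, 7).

2

All stacks use S = {3, 6, 7}:
n :  0  1  2  3  4  5  6  7  8  9 10 11
G :  0  0  0  1  1  1  2  2  2  3  0  0
Stack A: G(11) = 0.
Stack B: G(7) = 2.
Combined Grundy value = 0 ⊕ 2 = 2.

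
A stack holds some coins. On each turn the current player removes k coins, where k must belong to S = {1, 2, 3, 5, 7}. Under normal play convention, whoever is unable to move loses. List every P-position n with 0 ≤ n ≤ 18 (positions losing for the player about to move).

G(0) = 0
G(1) = mex{0} = 1
G(2) = mex{1,0} = 2
G(3) = mex{2,1,0} = 3
G(4) = mex{3,2,1} = 0
G(5) = mex{0,3,2,0} = 1
G(6) = mex{1,0,3,1} = 2
G(7) = mex{2,1,0,2,0} = 3
G(8) = mex{3,2,1,3,1} = 0
G(9) = mex{0,3,2,0,2} = 1
G(10) = mex{1,0,3,1,3} = 2
G(11) = mex{2,1,0,2,0} = 3
G(12) = mex{3,2,1,3,1} = 0
G(13) = mex{0,3,2,0,2} = 1
G(14) = mex{1,0,3,1,3} = 2
G(15) = mex{2,1,0,2,0} = 3
G(16) = mex{3,2,1,3,1} = 0
G(17) = mex{0,3,2,0,2} = 1
G(18) = mex{1,0,3,1,3} = 2
P-positions are exactly the n with G(n) = 0.

0, 4, 8, 12, 16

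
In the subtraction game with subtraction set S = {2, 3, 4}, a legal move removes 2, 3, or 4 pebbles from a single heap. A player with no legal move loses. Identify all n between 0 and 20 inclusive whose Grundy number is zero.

G(0) = 0
G(1) = mex{} = 0
G(2) = mex{0} = 1
G(3) = mex{0,0} = 1
G(4) = mex{1,0,0} = 2
G(5) = mex{1,1,0} = 2
G(6) = mex{2,1,1} = 0
G(7) = mex{2,2,1} = 0
G(8) = mex{0,2,2} = 1
G(9) = mex{0,0,2} = 1
G(10) = mex{1,0,0} = 2
G(11) = mex{1,1,0} = 2
G(12) = mex{2,1,1} = 0
G(13) = mex{2,2,1} = 0
G(14) = mex{0,2,2} = 1
G(15) = mex{0,0,2} = 1
G(16) = mex{1,0,0} = 2
G(17) = mex{1,1,0} = 2
G(18) = mex{2,1,1} = 0
G(19) = mex{2,2,1} = 0
G(20) = mex{0,2,2} = 1
P-positions are exactly the n with G(n) = 0.

0, 1, 6, 7, 12, 13, 18, 19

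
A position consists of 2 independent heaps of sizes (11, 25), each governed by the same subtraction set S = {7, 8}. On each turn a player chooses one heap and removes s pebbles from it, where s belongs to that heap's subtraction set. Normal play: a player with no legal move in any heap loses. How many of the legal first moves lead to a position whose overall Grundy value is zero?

0

All heaps use S = {7, 8}:
G(0) = 0
G(1) = mex{} = 0
G(2) = mex{} = 0
G(3) = mex{} = 0
G(4) = mex{} = 0
G(5) = mex{} = 0
G(6) = mex{} = 0
G(7) = mex{0} = 1
G(8) = mex{0,0} = 1
G(9) = mex{0,0} = 1
G(10) = mex{0,0} = 1
G(11) = mex{0,0} = 1
G(12) = mex{0,0} = 1
G(13) = mex{0,0} = 1
G(14) = mex{1,0} = 2
G(15) = mex{1,1} = 0
G(16) = mex{1,1} = 0
G(17) = mex{1,1} = 0
G(18) = mex{1,1} = 0
G(19) = mex{1,1} = 0
G(20) = mex{1,1} = 0
G(21) = mex{2,1} = 0
G(22) = mex{0,2} = 1
G(23) = mex{0,0} = 1
G(24) = mex{0,0} = 1
G(25) = mex{0,0} = 1
Heap A: G(11) = 1.
Heap B: G(25) = 1.
Combined Grundy value = 1 ⊕ 1 = 0.
A winning move leaves total XOR = 0, i.e. changes one component's Grundy value g to g ⊕ X where X is the current total.
Heap A: target g' = 1⊕0 = 1, but every legal move changes the Grundy value (mex property), so 0 moves.
Heap B: target g' = 1⊕0 = 1, but every legal move changes the Grundy value (mex property), so 0 moves.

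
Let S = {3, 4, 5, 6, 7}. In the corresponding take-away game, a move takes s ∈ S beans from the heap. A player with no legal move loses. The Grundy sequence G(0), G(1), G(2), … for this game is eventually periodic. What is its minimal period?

G(0) = 0
G(1) = mex{} = 0
G(2) = mex{} = 0
G(3) = mex{0} = 1
G(4) = mex{0,0} = 1
G(5) = mex{0,0,0} = 1
G(6) = mex{1,0,0,0} = 2
G(7) = mex{1,1,0,0,0} = 2
G(8) = mex{1,1,1,0,0} = 2
G(9) = mex{2,1,1,1,0} = 3
G(10) = mex{2,2,1,1,1} = 0
G(11) = mex{2,2,2,1,1} = 0
G(12) = mex{3,2,2,2,1} = 0
G(13) = mex{0,3,2,2,2} = 1
G(14) = mex{0,0,3,2,2} = 1
G(15) = mex{0,0,0,3,2} = 1
G(16) = mex{1,0,0,0,3} = 2
G(17) = mex{1,1,0,0,0} = 2
G(18) = mex{1,1,1,0,0} = 2
G(19) = mex{2,1,1,1,0} = 3
G(20) = mex{2,2,1,1,1} = 0
G(21) = mex{2,2,2,1,1} = 0
G(n+10) = G(n) holds for n = 0,…,6 (a full window of length max(S) = 7), so the sequence is purely periodic with period 10.

10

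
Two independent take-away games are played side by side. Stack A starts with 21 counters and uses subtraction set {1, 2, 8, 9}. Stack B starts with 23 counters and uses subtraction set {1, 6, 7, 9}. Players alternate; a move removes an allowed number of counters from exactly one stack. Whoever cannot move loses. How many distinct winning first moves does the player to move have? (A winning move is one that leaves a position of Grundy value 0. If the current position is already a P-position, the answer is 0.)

2

Stack A, S = {1, 2, 8, 9}:
G(0) = 0
G(1) = mex{0} = 1
G(2) = mex{1,0} = 2
G(3) = mex{2,1} = 0
G(4) = mex{0,2} = 1
G(5) = mex{1,0} = 2
G(6) = mex{2,1} = 0
G(7) = mex{0,2} = 1
G(8) = mex{1,0,0} = 2
G(9) = mex{2,1,1,0} = 3
G(10) = mex{3,2,2,1} = 0
G(11) = mex{0,3,0,2} = 1
G(12) = mex{1,0,1,0} = 2
G(13) = mex{2,1,2,1} = 0
G(14) = mex{0,2,0,2} = 1
G(15) = mex{1,0,1,0} = 2
G(16) = mex{2,1,2,1} = 0
G(17) = mex{0,2,3,2} = 1
G(18) = mex{1,0,0,3} = 2
G(19) = mex{2,1,1,0} = 3
G(20) = mex{3,2,2,1} = 0
G(21) = mex{0,3,0,2} = 1
G_A(21) = 1.
Stack B, S = {1, 6, 7, 9}:
G(0) = 0
G(1) = mex{0} = 1
G(2) = mex{1} = 0
G(3) = mex{0} = 1
G(4) = mex{1} = 0
G(5) = mex{0} = 1
G(6) = mex{1,0} = 2
G(7) = mex{2,1,0} = 3
G(8) = mex{3,0,1} = 2
G(9) = mex{2,1,0,0} = 3
G(10) = mex{3,0,1,1} = 2
G(11) = mex{2,1,0,0} = 3
G(12) = mex{3,2,1,1} = 0
G(13) = mex{0,3,2,0} = 1
G(14) = mex{1,2,3,1} = 0
G(15) = mex{0,3,2,2} = 1
G(16) = mex{1,2,3,3} = 0
G(17) = mex{0,3,2,2} = 1
G(18) = mex{1,0,3,3} = 2
G(19) = mex{2,1,0,2} = 3
G(20) = mex{3,0,1,3} = 2
G(21) = mex{2,1,0,0} = 3
G(22) = mex{3,0,1,1} = 2
G(23) = mex{2,1,0,0} = 3
G_B(23) = 3.
Combined Grundy value = 1 ⊕ 3 = 2.
A winning move leaves total XOR = 0, i.e. changes one component's Grundy value g to g ⊕ X where X is the current total.
Stack A: need g' = 1⊕2 = 3. Options: 21−1→G=0, 21−2→G=3, 21−8→G=0, 21−9→G=2. Hits: 1.
Stack B: need g' = 3⊕2 = 1. Options: 23−1→G=2, 23−6→G=1, 23−7→G=0, 23−9→G=0. Hits: 1.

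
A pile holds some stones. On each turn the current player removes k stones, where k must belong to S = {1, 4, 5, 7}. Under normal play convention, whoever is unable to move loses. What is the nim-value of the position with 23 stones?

3

G(0) = 0
G(1) = mex{0} = 1
G(2) = mex{1} = 0
G(3) = mex{0} = 1
G(4) = mex{1,0} = 2
G(5) = mex{2,1,0} = 3
G(6) = mex{3,0,1} = 2
G(7) = mex{2,1,0,0} = 3
G(8) = mex{3,2,1,1} = 0
G(9) = mex{0,3,2,0} = 1
G(10) = mex{1,2,3,1} = 0
G(11) = mex{0,3,2,2} = 1
G(12) = mex{1,0,3,3} = 2
G(13) = mex{2,1,0,2} = 3
G(14) = mex{3,0,1,3} = 2
G(15) = mex{2,1,0,0} = 3
G(16) = mex{3,2,1,1} = 0
G(17) = mex{0,3,2,0} = 1
G(18) = mex{1,2,3,1} = 0
G(19) = mex{0,3,2,2} = 1
G(20) = mex{1,0,3,3} = 2
G(21) = mex{2,1,0,2} = 3
G(22) = mex{3,0,1,3} = 2
G(23) = mex{2,1,0,0} = 3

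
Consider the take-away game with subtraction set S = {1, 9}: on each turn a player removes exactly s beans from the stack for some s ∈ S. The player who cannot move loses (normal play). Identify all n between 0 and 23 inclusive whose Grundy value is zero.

0, 2, 4, 6, 8, 10, 12, 14, 16, 18, 20, 22

n :  0  1  2  3  4  5  6  7  8  9 10 11 12 13 14 15 16 17 18 19 20 21 22 23
G :  0  1  0  1  0  1  0  1  0  1  0  1  0  1  0  1  0  1  0  1  0  1  0  1
P-positions are exactly the n with G(n) = 0.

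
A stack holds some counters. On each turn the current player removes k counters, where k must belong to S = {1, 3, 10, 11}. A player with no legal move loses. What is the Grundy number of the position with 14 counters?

n :  0  1  2  3  4  5  6  7  8  9 10 11 12 13 14
G :  0  1  0  1  0  1  0  1  0  1  2  3  2  3  2

2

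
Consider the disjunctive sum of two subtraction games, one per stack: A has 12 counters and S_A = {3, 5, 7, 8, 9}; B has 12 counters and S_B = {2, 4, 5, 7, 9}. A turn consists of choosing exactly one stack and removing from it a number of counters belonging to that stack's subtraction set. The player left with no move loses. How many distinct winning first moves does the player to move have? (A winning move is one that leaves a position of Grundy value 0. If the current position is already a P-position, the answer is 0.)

0

Stack A, S = {3, 5, 7, 8, 9}:
G(0) = 0
G(1) = mex{} = 0
G(2) = mex{} = 0
G(3) = mex{0} = 1
G(4) = mex{0} = 1
G(5) = mex{0,0} = 1
G(6) = mex{1,0} = 2
G(7) = mex{1,0,0} = 2
G(8) = mex{1,1,0,0} = 2
G(9) = mex{2,1,0,0,0} = 3
G(10) = mex{2,1,1,0,0} = 3
G(11) = mex{2,2,1,1,0} = 3
G(12) = mex{3,2,1,1,1} = 0
G_A(12) = 0.
Stack B, S = {2, 4, 5, 7, 9}:
G(0) = 0
G(1) = mex{} = 0
G(2) = mex{0} = 1
G(3) = mex{0} = 1
G(4) = mex{1,0} = 2
G(5) = mex{1,0,0} = 2
G(6) = mex{2,1,0} = 3
G(7) = mex{2,1,1,0} = 3
G(8) = mex{3,2,1,0} = 4
G(9) = mex{3,2,2,1,0} = 4
G(10) = mex{4,3,2,1,0} = 5
G(11) = mex{4,3,3,2,1} = 0
G(12) = mex{5,4,3,2,1} = 0
G_B(12) = 0.
Combined Grundy value = 0 ⊕ 0 = 0.
A winning move leaves total XOR = 0, i.e. changes one component's Grundy value g to g ⊕ X where X is the current total.
Stack A: target g' = 0⊕0 = 0, but every legal move changes the Grundy value (mex property), so 0 moves.
Stack B: target g' = 0⊕0 = 0, but every legal move changes the Grundy value (mex property), so 0 moves.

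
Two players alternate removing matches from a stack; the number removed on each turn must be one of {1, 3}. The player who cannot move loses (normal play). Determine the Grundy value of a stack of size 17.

1

G(0) = 0
G(1) = mex{0} = 1
G(2) = mex{1} = 0
G(3) = mex{0,0} = 1
G(4) = mex{1,1} = 0
G(5) = mex{0,0} = 1
G(6) = mex{1,1} = 0
G(7) = mex{0,0} = 1
G(8) = mex{1,1} = 0
G(9) = mex{0,0} = 1
G(10) = mex{1,1} = 0
G(11) = mex{0,0} = 1
G(12) = mex{1,1} = 0
G(13) = mex{0,0} = 1
G(14) = mex{1,1} = 0
G(15) = mex{0,0} = 1
G(16) = mex{1,1} = 0
G(17) = mex{0,0} = 1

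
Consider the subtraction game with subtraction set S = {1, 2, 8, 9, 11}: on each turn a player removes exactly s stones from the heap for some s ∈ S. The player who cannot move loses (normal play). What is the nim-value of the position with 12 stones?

2

G(0) = 0
G(1) = mex{0} = 1
G(2) = mex{1,0} = 2
G(3) = mex{2,1} = 0
G(4) = mex{0,2} = 1
G(5) = mex{1,0} = 2
G(6) = mex{2,1} = 0
G(7) = mex{0,2} = 1
G(8) = mex{1,0,0} = 2
G(9) = mex{2,1,1,0} = 3
G(10) = mex{3,2,2,1} = 0
G(11) = mex{0,3,0,2,0} = 1
G(12) = mex{1,0,1,0,1} = 2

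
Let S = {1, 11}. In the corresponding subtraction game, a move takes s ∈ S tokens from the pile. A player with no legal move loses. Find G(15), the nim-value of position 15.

1

G(0) = 0
G(1) = mex{0} = 1
G(2) = mex{1} = 0
G(3) = mex{0} = 1
G(4) = mex{1} = 0
G(5) = mex{0} = 1
G(6) = mex{1} = 0
G(7) = mex{0} = 1
G(8) = mex{1} = 0
G(9) = mex{0} = 1
G(10) = mex{1} = 0
G(11) = mex{0,0} = 1
G(12) = mex{1,1} = 0
G(13) = mex{0,0} = 1
G(14) = mex{1,1} = 0
G(15) = mex{0,0} = 1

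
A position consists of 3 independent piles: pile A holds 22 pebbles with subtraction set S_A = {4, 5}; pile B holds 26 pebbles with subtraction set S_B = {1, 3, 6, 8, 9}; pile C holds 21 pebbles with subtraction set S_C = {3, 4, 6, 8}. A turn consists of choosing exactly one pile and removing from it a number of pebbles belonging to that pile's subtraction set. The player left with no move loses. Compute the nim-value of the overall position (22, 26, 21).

6

Pile A, S = {4, 5}:
n :  0  1  2  3  4  5  6  7  8  9 10 11 12 13 14 15 16 17 18 19 20 21 22
G :  0  0  0  0  1  1  1  1  2  0  0  0  0  1  1  1  1  2  0  0  0  0  1
G_A(22) = 1.
Pile B, S = {1, 3, 6, 8, 9}:
G(0) = 0
G(1) = mex{0} = 1
G(2) = mex{1} = 0
G(3) = mex{0,0} = 1
G(4) = mex{1,1} = 0
G(5) = mex{0,0} = 1
G(6) = mex{1,1,0} = 2
G(7) = mex{2,0,1} = 3
G(8) = mex{3,1,0,0} = 2
G(9) = mex{2,2,1,1,0} = 3
G(10) = mex{3,3,0,0,1} = 2
G(11) = mex{2,2,1,1,0} = 3
G(12) = mex{3,3,2,0,1} = 4
G(13) = mex{4,2,3,1,0} = 5
G(14) = mex{5,3,2,2,1} = 0
G(15) = mex{0,4,3,3,2} = 1
G(16) = mex{1,5,2,2,3} = 0
G(17) = mex{0,0,3,3,2} = 1
G(18) = mex{1,1,4,2,3} = 0
G(19) = mex{0,0,5,3,2} = 1
G(20) = mex{1,1,0,4,3} = 2
G(21) = mex{2,0,1,5,4} = 3
G(22) = mex{3,1,0,0,5} = 2
G(23) = mex{2,2,1,1,0} = 3
G(24) = mex{3,3,0,0,1} = 2
G(25) = mex{2,2,1,1,0} = 3
G(26) = mex{3,3,2,0,1} = 4
G_B(26) = 4.
Pile C, S = {3, 4, 6, 8}:
G(0) = 0
G(1) = mex{} = 0
G(2) = mex{} = 0
G(3) = mex{0} = 1
G(4) = mex{0,0} = 1
G(5) = mex{0,0} = 1
G(6) = mex{1,0,0} = 2
G(7) = mex{1,1,0} = 2
G(8) = mex{1,1,0,0} = 2
G(9) = mex{2,1,1,0} = 3
G(10) = mex{2,2,1,0} = 3
G(11) = mex{2,2,1,1} = 0
G(12) = mex{3,2,2,1} = 0
G(13) = mex{3,3,2,1} = 0
G(14) = mex{0,3,2,2} = 1
G(15) = mex{0,0,3,2} = 1
G(16) = mex{0,0,3,2} = 1
G(17) = mex{1,0,0,3} = 2
G(18) = mex{1,1,0,3} = 2
G(19) = mex{1,1,0,0} = 2
G(20) = mex{2,1,1,0} = 3
G(21) = mex{2,2,1,0} = 3
G_C(21) = 3.
Combined Grundy value = 1 ⊕ 4 ⊕ 3 = 6.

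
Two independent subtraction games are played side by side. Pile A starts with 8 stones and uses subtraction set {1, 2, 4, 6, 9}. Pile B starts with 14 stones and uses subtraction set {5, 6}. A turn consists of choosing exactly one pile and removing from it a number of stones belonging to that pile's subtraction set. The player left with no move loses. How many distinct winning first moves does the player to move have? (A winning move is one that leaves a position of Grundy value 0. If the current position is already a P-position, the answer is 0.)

0

Pile A, S = {1, 2, 4, 6, 9}:
G(0) = 0
G(1) = mex{0} = 1
G(2) = mex{1,0} = 2
G(3) = mex{2,1} = 0
G(4) = mex{0,2,0} = 1
G(5) = mex{1,0,1} = 2
G(6) = mex{2,1,2,0} = 3
G(7) = mex{3,2,0,1} = 4
G(8) = mex{4,3,1,2} = 0
G_A(8) = 0.
Pile B, S = {5, 6}:
G(0) = 0
G(1) = mex{} = 0
G(2) = mex{} = 0
G(3) = mex{} = 0
G(4) = mex{} = 0
G(5) = mex{0} = 1
G(6) = mex{0,0} = 1
G(7) = mex{0,0} = 1
G(8) = mex{0,0} = 1
G(9) = mex{0,0} = 1
G(10) = mex{1,0} = 2
G(11) = mex{1,1} = 0
G(12) = mex{1,1} = 0
G(13) = mex{1,1} = 0
G(14) = mex{1,1} = 0
G_B(14) = 0.
Combined Grundy value = 0 ⊕ 0 = 0.
A winning move leaves total XOR = 0, i.e. changes one component's Grundy value g to g ⊕ X where X is the current total.
Pile A: target g' = 0⊕0 = 0, but every legal move changes the Grundy value (mex property), so 0 moves.
Pile B: target g' = 0⊕0 = 0, but every legal move changes the Grundy value (mex property), so 0 moves.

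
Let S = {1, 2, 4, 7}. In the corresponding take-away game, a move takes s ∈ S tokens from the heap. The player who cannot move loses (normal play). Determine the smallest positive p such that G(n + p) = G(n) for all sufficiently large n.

G(0) = 0
G(1) = mex{0} = 1
G(2) = mex{1,0} = 2
G(3) = mex{2,1} = 0
G(4) = mex{0,2,0} = 1
G(5) = mex{1,0,1} = 2
G(6) = mex{2,1,2} = 0
G(7) = mex{0,2,0,0} = 1
G(8) = mex{1,0,1,1} = 2
G(9) = mex{2,1,2,2} = 0
G(10) = mex{0,2,0,0} = 1
G(11) = mex{1,0,1,1} = 2
G(12) = mex{2,1,2,2} = 0
G(13) = mex{0,2,0,0} = 1
G(14) = mex{1,0,1,1} = 2
G(n+3) = G(n) holds for n = 0,…,6 (a full window of length max(S) = 7), so the sequence is purely periodic with period 3.

3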